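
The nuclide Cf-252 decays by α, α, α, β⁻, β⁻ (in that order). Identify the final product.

Start: (A, Z) = (252, 98).
After α: (248, 96).
After α: (244, 94).
After α: (240, 92).
After β⁻: (240, 93).
After β⁻: (240, 94).
Z = 94 is plutonium.

Pu-240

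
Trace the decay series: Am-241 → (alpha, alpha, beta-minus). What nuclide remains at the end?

U-233

Start: (A, Z) = (241, 95).
After α: (237, 93).
After α: (233, 91).
After β⁻: (233, 92).
Z = 92 is uranium.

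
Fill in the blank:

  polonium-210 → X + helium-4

Conserve mass number: 210 = A + 4, so A = 206.
Conserve atomic number: 84 = Z + 2, so Z = 82.
Z = 82 is lead, so the species is lead-206.

Pb-206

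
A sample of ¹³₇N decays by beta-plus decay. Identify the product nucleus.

Beta-plus decay: mass number changes by +0, atomic number by -1.
A: 13 = 13; Z: 7 − 1 = 6.
Z = 6 is carbon, so the daughter is ¹³₆C.

C-13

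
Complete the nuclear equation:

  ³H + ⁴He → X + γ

Li-7

Conserve mass number: 3 + 4 = A + 0, so A = 7.
Conserve atomic number: 1 + 2 = Z + 0, so Z = 3.
Z = 3 is lithium, so the species is ⁷Li.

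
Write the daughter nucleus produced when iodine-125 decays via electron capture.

Te-125

Electron capture: mass number changes by +0, atomic number by -1.
A: 125 = 125; Z: 53 − 1 = 52.
Z = 52 is tellurium, so the daughter is tellurium-125.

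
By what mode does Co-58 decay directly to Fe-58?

beta-plus decay or electron capture

ΔA = 58 − 58 = 0; ΔZ = 26 − 27 = -1.
A is unchanged and Z drops by 1 — a proton has become a neutron (β⁺ emission or electron capture).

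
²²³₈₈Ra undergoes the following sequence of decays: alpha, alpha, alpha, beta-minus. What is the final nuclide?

Start: (A, Z) = (223, 88).
After α: (219, 86).
After α: (215, 84).
After α: (211, 82).
After β⁻: (211, 83).
Z = 83 is bismuth.

Bi-211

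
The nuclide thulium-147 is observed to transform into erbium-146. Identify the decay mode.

ΔA = 146 − 147 = -1; ΔZ = 68 − 69 = -1.
A drops by 1 and Z drops by 1 — a proton was emitted.

proton emission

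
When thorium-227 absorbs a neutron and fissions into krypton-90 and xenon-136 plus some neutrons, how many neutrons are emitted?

Conserve mass number: 228 = 90 + 136 + k, so k = 228 − 226 = 2.
Check atomic number: 90 = 36 + 54 + 0 = 90. ✓

2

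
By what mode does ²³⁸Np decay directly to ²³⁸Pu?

beta-minus decay

ΔA = 238 − 238 = 0; ΔZ = 94 − 93 = +1.
A is unchanged and Z rises by 1 — a neutron has become a proton (β⁻ decay).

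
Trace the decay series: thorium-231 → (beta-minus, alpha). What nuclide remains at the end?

Ac-227

Start: (A, Z) = (231, 90).
After β⁻: (231, 91).
After α: (227, 89).
Z = 89 is actinium.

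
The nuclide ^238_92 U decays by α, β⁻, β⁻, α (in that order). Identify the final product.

Start: (A, Z) = (238, 92).
After α: (234, 90).
After β⁻: (234, 91).
After β⁻: (234, 92).
After α: (230, 90).
Z = 90 is thorium.

Th-230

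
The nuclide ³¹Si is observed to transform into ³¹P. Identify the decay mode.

beta-minus decay

ΔA = 31 − 31 = 0; ΔZ = 15 − 14 = +1.
A is unchanged and Z rises by 1 — a neutron has become a proton (β⁻ decay).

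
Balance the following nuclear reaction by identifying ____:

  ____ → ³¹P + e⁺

S-31

Conserve mass number: A = 31 + 0, so A = 31.
Conserve atomic number: Z = 15 + 1, so Z = 16.
Z = 16 is sulfur, so the species is ³¹S.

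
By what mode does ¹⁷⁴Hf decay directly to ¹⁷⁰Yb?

alpha decay

ΔA = 170 − 174 = -4; ΔZ = 70 − 72 = -2.
A drops by 4 and Z drops by 2 — the signature of alpha emission.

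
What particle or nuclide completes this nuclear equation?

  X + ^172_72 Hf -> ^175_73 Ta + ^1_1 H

Conserve mass number: A + 172 = 175 + 1, so A = 4.
Conserve atomic number: Z + 72 = 73 + 1, so Z = 2.
A = 4 and Z = 2 is ^4_2 He — an alpha particle.

alpha particle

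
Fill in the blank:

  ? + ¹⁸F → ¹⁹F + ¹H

Conserve mass number: A + 18 = 19 + 1, so A = 2.
Conserve atomic number: Z + 9 = 9 + 1, so Z = 1.
A = 2 and Z = 1 is ²H — a deuteron.

deuteron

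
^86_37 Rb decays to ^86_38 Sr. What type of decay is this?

beta-minus decay

ΔA = 86 − 86 = 0; ΔZ = 38 − 37 = +1.
A is unchanged and Z rises by 1 — a neutron has become a proton (β⁻ decay).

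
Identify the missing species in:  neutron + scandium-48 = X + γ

Conserve mass number: 1 + 48 = A + 0, so A = 49.
Conserve atomic number: 0 + 21 = Z + 0, so Z = 21.
Z = 21 is scandium, so the species is scandium-49.

Sc-49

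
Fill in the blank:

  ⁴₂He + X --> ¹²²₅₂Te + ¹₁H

Conserve mass number: 4 + A = 122 + 1, so A = 119.
Conserve atomic number: 2 + Z = 52 + 1, so Z = 51.
Z = 51 is antimony, so the species is ¹¹⁹₅₁Sb.

Sb-119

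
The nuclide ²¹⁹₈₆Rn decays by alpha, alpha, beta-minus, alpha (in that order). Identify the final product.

Start: (A, Z) = (219, 86).
After α: (215, 84).
After α: (211, 82).
After β⁻: (211, 83).
After α: (207, 81).
Z = 81 is thallium.

Tl-207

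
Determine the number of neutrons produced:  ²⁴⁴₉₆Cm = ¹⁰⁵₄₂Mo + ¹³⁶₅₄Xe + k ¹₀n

3

Conserve mass number: 244 = 105 + 136 + k, so k = 244 − 241 = 3.
Check atomic number: 96 = 42 + 54 + 0 = 96. ✓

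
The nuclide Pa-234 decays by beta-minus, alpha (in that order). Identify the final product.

Start: (A, Z) = (234, 91).
After β⁻: (234, 92).
After α: (230, 90).
Z = 90 is thorium.

Th-230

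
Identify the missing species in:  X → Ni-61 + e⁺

Cu-61

Conserve mass number: A = 61 + 0, so A = 61.
Conserve atomic number: Z = 28 + 1, so Z = 29.
Z = 29 is copper, so the species is Cu-61.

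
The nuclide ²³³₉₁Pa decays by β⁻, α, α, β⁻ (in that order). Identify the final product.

Ac-225

Start: (A, Z) = (233, 91).
After β⁻: (233, 92).
After α: (229, 90).
After α: (225, 88).
After β⁻: (225, 89).
Z = 89 is actinium.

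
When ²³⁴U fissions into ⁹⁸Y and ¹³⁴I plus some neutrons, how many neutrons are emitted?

Conserve mass number: 234 = 98 + 134 + k, so k = 234 − 232 = 2.
Check atomic number: 92 = 39 + 53 + 0 = 92. ✓

2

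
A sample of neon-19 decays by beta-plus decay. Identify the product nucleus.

F-19

Beta-plus decay: mass number changes by +0, atomic number by -1.
A: 19 = 19; Z: 10 − 1 = 9.
Z = 9 is fluorine, so the daughter is fluorine-19.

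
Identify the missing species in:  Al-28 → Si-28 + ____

beta-minus particle

Conserve mass number: 28 = 28 + A, so A = 0.
Conserve atomic number: 13 = 14 + Z, so Z = -1.
A = 0 and Z = -1 is e⁻ — a beta-minus particle.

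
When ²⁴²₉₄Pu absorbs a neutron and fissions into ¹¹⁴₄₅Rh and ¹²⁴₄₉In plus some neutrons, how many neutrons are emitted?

5

Conserve mass number: 243 = 114 + 124 + k, so k = 243 − 238 = 5.
Check atomic number: 94 = 45 + 49 + 0 = 94. ✓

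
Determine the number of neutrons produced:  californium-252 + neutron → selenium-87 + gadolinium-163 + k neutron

Conserve mass number: 253 = 87 + 163 + k, so k = 253 − 250 = 3.
Check atomic number: 98 = 34 + 64 + 0 = 98. ✓

3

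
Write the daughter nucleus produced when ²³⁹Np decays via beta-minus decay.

Pu-239

Beta-minus decay: mass number changes by +0, atomic number by +1.
A: 239 = 239; Z: 93 + 1 = 94.
Z = 94 is plutonium, so the daughter is ²³⁹Pu.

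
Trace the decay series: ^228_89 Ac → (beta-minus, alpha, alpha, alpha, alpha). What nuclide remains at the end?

Pb-212

Start: (A, Z) = (228, 89).
After β⁻: (228, 90).
After α: (224, 88).
After α: (220, 86).
After α: (216, 84).
After α: (212, 82).
Z = 82 is lead.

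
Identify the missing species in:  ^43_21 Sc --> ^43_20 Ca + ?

positron

Conserve mass number: 43 = 43 + A, so A = 0.
Conserve atomic number: 21 = 20 + Z, so Z = 1.
A = 0 and Z = 1 is ^0_1 e — a positron.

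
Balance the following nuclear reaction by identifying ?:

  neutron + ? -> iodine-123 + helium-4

Cs-126

Conserve mass number: 1 + A = 123 + 4, so A = 126.
Conserve atomic number: 0 + Z = 53 + 2, so Z = 55.
Z = 55 is caesium, so the species is caesium-126.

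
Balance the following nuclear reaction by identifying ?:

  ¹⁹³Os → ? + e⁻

Conserve mass number: 193 = A + 0, so A = 193.
Conserve atomic number: 76 = Z − 1, so Z = 77.
Z = 77 is iridium, so the species is ¹⁹³Ir.

Ir-193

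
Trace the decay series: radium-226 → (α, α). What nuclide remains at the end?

Start: (A, Z) = (226, 88).
After α: (222, 86).
After α: (218, 84).
Z = 84 is polonium.

Po-218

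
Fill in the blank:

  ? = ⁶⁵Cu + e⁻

Conserve mass number: A = 65 + 0, so A = 65.
Conserve atomic number: Z = 29 − 1, so Z = 28.
Z = 28 is nickel, so the species is ⁶⁵Ni.

Ni-65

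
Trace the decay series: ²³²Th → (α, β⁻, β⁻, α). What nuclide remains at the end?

Ra-224

Start: (A, Z) = (232, 90).
After α: (228, 88).
After β⁻: (228, 89).
After β⁻: (228, 90).
After α: (224, 88).
Z = 88 is radium.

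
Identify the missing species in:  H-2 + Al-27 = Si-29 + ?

gamma ray

Conserve mass number: 2 + 27 = 29 + A, so A = 0.
Conserve atomic number: 1 + 13 = 14 + Z, so Z = 0.
A = 0 and Z = 0 is γ — a gamma ray.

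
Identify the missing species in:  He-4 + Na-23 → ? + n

Conserve mass number: 4 + 23 = A + 1, so A = 26.
Conserve atomic number: 2 + 11 = Z + 0, so Z = 13.
Z = 13 is aluminium, so the species is Al-26.

Al-26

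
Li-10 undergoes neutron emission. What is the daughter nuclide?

Li-9

Neutron emission: mass number changes by -1, atomic number by +0.
A: 10 − 1 = 9; Z: 3 = 3.
Z = 3 is lithium, so the daughter is Li-9.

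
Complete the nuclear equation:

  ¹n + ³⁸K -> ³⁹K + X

Conserve mass number: 1 + 38 = 39 + A, so A = 0.
Conserve atomic number: 0 + 19 = 19 + Z, so Z = 0.
A = 0 and Z = 0 is γ — a gamma ray.

gamma ray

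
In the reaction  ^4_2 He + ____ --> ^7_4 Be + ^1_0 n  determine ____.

alpha particle

Conserve mass number: 4 + A = 7 + 1, so A = 4.
Conserve atomic number: 2 + Z = 4 + 0, so Z = 2.
A = 4 and Z = 2 is ^4_2 He — an alpha particle.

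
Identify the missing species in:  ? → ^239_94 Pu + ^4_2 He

Conserve mass number: A = 239 + 4, so A = 243.
Conserve atomic number: Z = 94 + 2, so Z = 96.
Z = 96 is curium, so the species is ^243_96 Cm.

Cm-243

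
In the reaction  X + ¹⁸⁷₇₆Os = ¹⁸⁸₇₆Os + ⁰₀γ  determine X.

Conserve mass number: A + 187 = 188 + 0, so A = 1.
Conserve atomic number: Z + 76 = 76 + 0, so Z = 0.
A = 1 and Z = 0 is ¹₀n — a neutron.

neutron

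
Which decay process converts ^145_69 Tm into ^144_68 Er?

ΔA = 144 − 145 = -1; ΔZ = 68 − 69 = -1.
A drops by 1 and Z drops by 1 — a proton was emitted.

proton emission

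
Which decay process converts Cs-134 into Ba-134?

beta-minus decay

ΔA = 134 − 134 = 0; ΔZ = 56 − 55 = +1.
A is unchanged and Z rises by 1 — a neutron has become a proton (β⁻ decay).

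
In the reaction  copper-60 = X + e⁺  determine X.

Conserve mass number: 60 = A + 0, so A = 60.
Conserve atomic number: 29 = Z + 1, so Z = 28.
Z = 28 is nickel, so the species is nickel-60.

Ni-60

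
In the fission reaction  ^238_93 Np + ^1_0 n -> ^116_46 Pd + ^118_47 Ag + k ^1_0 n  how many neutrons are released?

5

Conserve mass number: 239 = 116 + 118 + k, so k = 239 − 234 = 5.
Check atomic number: 93 = 46 + 47 + 0 = 93. ✓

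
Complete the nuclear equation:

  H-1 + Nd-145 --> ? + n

Pm-145

Conserve mass number: 1 + 145 = A + 1, so A = 145.
Conserve atomic number: 1 + 60 = Z + 0, so Z = 61.
Z = 61 is promethium, so the species is Pm-145.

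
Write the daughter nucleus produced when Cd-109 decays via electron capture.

Ag-109

Electron capture: mass number changes by +0, atomic number by -1.
A: 109 = 109; Z: 48 − 1 = 47.
Z = 47 is silver, so the daughter is Ag-109.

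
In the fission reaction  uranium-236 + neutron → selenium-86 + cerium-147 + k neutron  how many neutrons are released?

4

Conserve mass number: 237 = 86 + 147 + k, so k = 237 − 233 = 4.
Check atomic number: 92 = 34 + 58 + 0 = 92. ✓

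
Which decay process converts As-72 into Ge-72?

ΔA = 72 − 72 = 0; ΔZ = 32 − 33 = -1.
A is unchanged and Z drops by 1 — a proton has become a neutron (β⁺ emission or electron capture).

beta-plus decay or electron capture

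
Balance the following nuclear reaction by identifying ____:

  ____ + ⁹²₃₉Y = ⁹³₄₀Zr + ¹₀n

deuteron

Conserve mass number: A + 92 = 93 + 1, so A = 2.
Conserve atomic number: Z + 39 = 40 + 0, so Z = 1.
A = 2 and Z = 1 is ²₁H — a deuteron.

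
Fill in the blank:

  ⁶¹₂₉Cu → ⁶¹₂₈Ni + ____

positron

Conserve mass number: 61 = 61 + A, so A = 0.
Conserve atomic number: 29 = 28 + Z, so Z = 1.
A = 0 and Z = 1 is ⁰₁e — a positron.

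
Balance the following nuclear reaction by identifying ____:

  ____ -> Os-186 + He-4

Conserve mass number: A = 186 + 4, so A = 190.
Conserve atomic number: Z = 76 + 2, so Z = 78.
Z = 78 is platinum, so the species is Pt-190.

Pt-190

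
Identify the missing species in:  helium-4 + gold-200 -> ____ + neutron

Conserve mass number: 4 + 200 = A + 1, so A = 203.
Conserve atomic number: 2 + 79 = Z + 0, so Z = 81.
Z = 81 is thallium, so the species is thallium-203.

Tl-203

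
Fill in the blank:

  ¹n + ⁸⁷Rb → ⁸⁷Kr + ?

Conserve mass number: 1 + 87 = 87 + A, so A = 1.
Conserve atomic number: 0 + 37 = 36 + Z, so Z = 1.
A = 1 and Z = 1 is ¹H — a proton.

proton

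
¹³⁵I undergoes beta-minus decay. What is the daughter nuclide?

Beta-minus decay: mass number changes by +0, atomic number by +1.
A: 135 = 135; Z: 53 + 1 = 54.
Z = 54 is xenon, so the daughter is ¹³⁵Xe.

Xe-135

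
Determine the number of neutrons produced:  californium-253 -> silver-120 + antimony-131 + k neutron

2

Conserve mass number: 253 = 120 + 131 + k, so k = 253 − 251 = 2.
Check atomic number: 98 = 47 + 51 + 0 = 98. ✓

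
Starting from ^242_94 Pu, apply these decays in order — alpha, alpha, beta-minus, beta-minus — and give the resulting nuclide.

U-234

Start: (A, Z) = (242, 94).
After α: (238, 92).
After α: (234, 90).
After β⁻: (234, 91).
After β⁻: (234, 92).
Z = 92 is uranium.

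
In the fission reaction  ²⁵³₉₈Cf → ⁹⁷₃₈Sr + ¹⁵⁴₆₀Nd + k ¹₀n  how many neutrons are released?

Conserve mass number: 253 = 97 + 154 + k, so k = 253 − 251 = 2.
Check atomic number: 98 = 38 + 60 + 0 = 98. ✓

2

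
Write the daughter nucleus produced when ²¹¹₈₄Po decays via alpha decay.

Alpha decay: mass number changes by -4, atomic number by -2.
A: 211 − 4 = 207; Z: 84 − 2 = 82.
Z = 82 is lead, so the daughter is ²⁰⁷₈₂Pb.

Pb-207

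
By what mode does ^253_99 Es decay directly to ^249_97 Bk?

ΔA = 249 − 253 = -4; ΔZ = 97 − 99 = -2.
A drops by 4 and Z drops by 2 — the signature of alpha emission.

alpha decay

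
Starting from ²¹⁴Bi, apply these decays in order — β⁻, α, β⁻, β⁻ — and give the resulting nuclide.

Start: (A, Z) = (214, 83).
After β⁻: (214, 84).
After α: (210, 82).
After β⁻: (210, 83).
After β⁻: (210, 84).
Z = 84 is polonium.

Po-210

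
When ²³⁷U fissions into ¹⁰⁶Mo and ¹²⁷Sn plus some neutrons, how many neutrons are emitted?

4

Conserve mass number: 237 = 106 + 127 + k, so k = 237 − 233 = 4.
Check atomic number: 92 = 42 + 50 + 0 = 92. ✓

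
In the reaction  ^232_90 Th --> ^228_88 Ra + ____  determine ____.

alpha particle

Conserve mass number: 232 = 228 + A, so A = 4.
Conserve atomic number: 90 = 88 + Z, so Z = 2.
A = 4 and Z = 2 is ^4_2 He — an alpha particle.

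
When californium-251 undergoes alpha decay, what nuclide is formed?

Alpha decay: mass number changes by -4, atomic number by -2.
A: 251 − 4 = 247; Z: 98 − 2 = 96.
Z = 96 is curium, so the daughter is curium-247.

Cm-247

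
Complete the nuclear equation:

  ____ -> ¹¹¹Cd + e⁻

Ag-111

Conserve mass number: A = 111 + 0, so A = 111.
Conserve atomic number: Z = 48 − 1, so Z = 47.
Z = 47 is silver, so the species is ¹¹¹Ag.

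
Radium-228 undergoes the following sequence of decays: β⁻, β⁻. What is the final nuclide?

Th-228

Start: (A, Z) = (228, 88).
After β⁻: (228, 89).
After β⁻: (228, 90).
Z = 90 is thorium.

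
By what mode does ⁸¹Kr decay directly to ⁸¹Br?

beta-plus decay or electron capture

ΔA = 81 − 81 = 0; ΔZ = 35 − 36 = -1.
A is unchanged and Z drops by 1 — a proton has become a neutron (β⁺ emission or electron capture).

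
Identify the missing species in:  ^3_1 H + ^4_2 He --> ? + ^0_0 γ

Conserve mass number: 3 + 4 = A + 0, so A = 7.
Conserve atomic number: 1 + 2 = Z + 0, so Z = 3.
Z = 3 is lithium, so the species is ^7_3 Li.

Li-7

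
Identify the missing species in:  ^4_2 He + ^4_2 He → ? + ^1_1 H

Li-7

Conserve mass number: 4 + 4 = A + 1, so A = 7.
Conserve atomic number: 2 + 2 = Z + 1, so Z = 3.
Z = 3 is lithium, so the species is ^7_3 Li.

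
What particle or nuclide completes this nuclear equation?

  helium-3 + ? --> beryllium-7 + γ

alpha particle

Conserve mass number: 3 + A = 7 + 0, so A = 4.
Conserve atomic number: 2 + Z = 4 + 0, so Z = 2.
A = 4 and Z = 2 is helium-4 — an alpha particle.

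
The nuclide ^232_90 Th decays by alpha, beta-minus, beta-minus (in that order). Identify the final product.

Start: (A, Z) = (232, 90).
After α: (228, 88).
After β⁻: (228, 89).
After β⁻: (228, 90).
Z = 90 is thorium.

Th-228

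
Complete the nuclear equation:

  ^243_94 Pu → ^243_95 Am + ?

Conserve mass number: 243 = 243 + A, so A = 0.
Conserve atomic number: 94 = 95 + Z, so Z = -1.
A = 0 and Z = -1 is ^0_-1 e — a beta-minus particle.

beta-minus particle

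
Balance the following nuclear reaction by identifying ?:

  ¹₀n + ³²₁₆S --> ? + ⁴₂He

Conserve mass number: 1 + 32 = A + 4, so A = 29.
Conserve atomic number: 0 + 16 = Z + 2, so Z = 14.
Z = 14 is silicon, so the species is ²⁹₁₄Si.

Si-29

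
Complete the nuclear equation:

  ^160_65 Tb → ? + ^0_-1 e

Conserve mass number: 160 = A + 0, so A = 160.
Conserve atomic number: 65 = Z − 1, so Z = 66.
Z = 66 is dysprosium, so the species is ^160_66 Dy.

Dy-160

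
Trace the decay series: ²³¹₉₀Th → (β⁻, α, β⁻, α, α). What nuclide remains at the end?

Rn-219

Start: (A, Z) = (231, 90).
After β⁻: (231, 91).
After α: (227, 89).
After β⁻: (227, 90).
After α: (223, 88).
After α: (219, 86).
Z = 86 is radon.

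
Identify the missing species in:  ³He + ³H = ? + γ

Li-6

Conserve mass number: 3 + 3 = A + 0, so A = 6.
Conserve atomic number: 2 + 1 = Z + 0, so Z = 3.
Z = 3 is lithium, so the species is ⁶Li.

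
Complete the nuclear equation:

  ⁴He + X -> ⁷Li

Conserve mass number: 4 + A = 7, so A = 3.
Conserve atomic number: 2 + Z = 3, so Z = 1.
A = 3 and Z = 1 is ³H — a triton.

triton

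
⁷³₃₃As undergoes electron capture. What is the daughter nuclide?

Electron capture: mass number changes by +0, atomic number by -1.
A: 73 = 73; Z: 33 − 1 = 32.
Z = 32 is germanium, so the daughter is ⁷³₃₂Ge.

Ge-73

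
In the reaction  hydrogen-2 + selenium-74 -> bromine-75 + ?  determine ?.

Conserve mass number: 2 + 74 = 75 + A, so A = 1.
Conserve atomic number: 1 + 34 = 35 + Z, so Z = 0.
A = 1 and Z = 0 is neutron — a neutron.

neutron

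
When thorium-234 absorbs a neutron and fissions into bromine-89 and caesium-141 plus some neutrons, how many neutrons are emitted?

5

Conserve mass number: 235 = 89 + 141 + k, so k = 235 − 230 = 5.
Check atomic number: 90 = 35 + 55 + 0 = 90. ✓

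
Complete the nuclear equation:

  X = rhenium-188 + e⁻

W-188

Conserve mass number: A = 188 + 0, so A = 188.
Conserve atomic number: Z = 75 − 1, so Z = 74.
Z = 74 is tungsten, so the species is tungsten-188.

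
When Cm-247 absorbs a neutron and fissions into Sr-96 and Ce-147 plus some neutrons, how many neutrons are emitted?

5

Conserve mass number: 248 = 96 + 147 + k, so k = 248 − 243 = 5.
Check atomic number: 96 = 38 + 58 + 0 = 96. ✓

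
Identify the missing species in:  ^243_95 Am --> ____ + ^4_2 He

Conserve mass number: 243 = A + 4, so A = 239.
Conserve atomic number: 95 = Z + 2, so Z = 93.
Z = 93 is neptunium, so the species is ^239_93 Np.

Np-239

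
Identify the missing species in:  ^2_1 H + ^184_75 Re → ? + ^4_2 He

W-182

Conserve mass number: 2 + 184 = A + 4, so A = 182.
Conserve atomic number: 1 + 75 = Z + 2, so Z = 74.
Z = 74 is tungsten, so the species is ^182_74 W.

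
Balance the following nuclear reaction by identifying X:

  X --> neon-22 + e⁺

Conserve mass number: A = 22 + 0, so A = 22.
Conserve atomic number: Z = 10 + 1, so Z = 11.
Z = 11 is sodium, so the species is sodium-22.

Na-22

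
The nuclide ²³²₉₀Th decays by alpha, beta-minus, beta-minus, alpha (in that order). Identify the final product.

Ra-224

Start: (A, Z) = (232, 90).
After α: (228, 88).
After β⁻: (228, 89).
After β⁻: (228, 90).
After α: (224, 88).
Z = 88 is radium.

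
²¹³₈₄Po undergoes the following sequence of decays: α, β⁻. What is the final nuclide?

Bi-209

Start: (A, Z) = (213, 84).
After α: (209, 82).
After β⁻: (209, 83).
Z = 83 is bismuth.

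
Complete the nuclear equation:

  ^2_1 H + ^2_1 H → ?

He-4

Conserve mass number: 2 + 2 = A, so A = 4.
Conserve atomic number: 1 + 1 = Z, so Z = 2.
A = 4 and Z = 2 is ^4_2 He — an alpha particle.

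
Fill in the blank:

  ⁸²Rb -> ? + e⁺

Kr-82

Conserve mass number: 82 = A + 0, so A = 82.
Conserve atomic number: 37 = Z + 1, so Z = 36.
Z = 36 is krypton, so the species is ⁸²Kr.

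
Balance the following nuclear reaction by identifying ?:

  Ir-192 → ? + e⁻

Conserve mass number: 192 = A + 0, so A = 192.
Conserve atomic number: 77 = Z − 1, so Z = 78.
Z = 78 is platinum, so the species is Pt-192.

Pt-192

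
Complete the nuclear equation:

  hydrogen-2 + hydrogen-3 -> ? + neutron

Conserve mass number: 2 + 3 = A + 1, so A = 4.
Conserve atomic number: 1 + 1 = Z + 0, so Z = 2.
A = 4 and Z = 2 is helium-4 — an alpha particle.

He-4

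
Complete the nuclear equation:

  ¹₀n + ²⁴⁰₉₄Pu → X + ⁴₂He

U-237

Conserve mass number: 1 + 240 = A + 4, so A = 237.
Conserve atomic number: 0 + 94 = Z + 2, so Z = 92.
Z = 92 is uranium, so the species is ²³⁷₉₂U.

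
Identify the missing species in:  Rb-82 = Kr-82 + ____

Conserve mass number: 82 = 82 + A, so A = 0.
Conserve atomic number: 37 = 36 + Z, so Z = 1.
A = 0 and Z = 1 is e⁺ — a positron.

positron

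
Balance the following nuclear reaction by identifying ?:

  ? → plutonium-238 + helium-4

Conserve mass number: A = 238 + 4, so A = 242.
Conserve atomic number: Z = 94 + 2, so Z = 96.
Z = 96 is curium, so the species is curium-242.

Cm-242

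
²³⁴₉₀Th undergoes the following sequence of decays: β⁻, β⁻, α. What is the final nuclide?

Start: (A, Z) = (234, 90).
After β⁻: (234, 91).
After β⁻: (234, 92).
After α: (230, 90).
Z = 90 is thorium.

Th-230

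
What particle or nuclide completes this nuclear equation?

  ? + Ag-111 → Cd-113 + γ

deuteron

Conserve mass number: A + 111 = 113 + 0, so A = 2.
Conserve atomic number: Z + 47 = 48 + 0, so Z = 1.
A = 2 and Z = 1 is H-2 — a deuteron.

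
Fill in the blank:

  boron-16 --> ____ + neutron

B-15

Conserve mass number: 16 = A + 1, so A = 15.
Conserve atomic number: 5 = Z + 0, so Z = 5.
Z = 5 is boron, so the species is boron-15.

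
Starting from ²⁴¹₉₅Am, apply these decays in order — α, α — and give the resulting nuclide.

Start: (A, Z) = (241, 95).
After α: (237, 93).
After α: (233, 91).
Z = 91 is protactinium.

Pa-233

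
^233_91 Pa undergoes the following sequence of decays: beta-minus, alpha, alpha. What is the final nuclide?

Ra-225

Start: (A, Z) = (233, 91).
After β⁻: (233, 92).
After α: (229, 90).
After α: (225, 88).
Z = 88 is radium.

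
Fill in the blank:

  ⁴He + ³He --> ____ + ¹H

Conserve mass number: 4 + 3 = A + 1, so A = 6.
Conserve atomic number: 2 + 2 = Z + 1, so Z = 3.
Z = 3 is lithium, so the species is ⁶Li.

Li-6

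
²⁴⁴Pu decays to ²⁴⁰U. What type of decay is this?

alpha decay

ΔA = 240 − 244 = -4; ΔZ = 92 − 94 = -2.
A drops by 4 and Z drops by 2 — the signature of alpha emission.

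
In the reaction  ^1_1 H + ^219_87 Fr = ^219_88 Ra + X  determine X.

Conserve mass number: 1 + 219 = 219 + A, so A = 1.
Conserve atomic number: 1 + 87 = 88 + Z, so Z = 0.
A = 1 and Z = 0 is ^1_0 n — a neutron.

neutron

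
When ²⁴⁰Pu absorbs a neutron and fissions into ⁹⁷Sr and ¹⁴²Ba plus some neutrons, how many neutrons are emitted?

Conserve mass number: 241 = 97 + 142 + k, so k = 241 − 239 = 2.
Check atomic number: 94 = 38 + 56 + 0 = 94. ✓

2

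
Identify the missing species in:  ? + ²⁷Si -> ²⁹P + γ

Conserve mass number: A + 27 = 29 + 0, so A = 2.
Conserve atomic number: Z + 14 = 15 + 0, so Z = 1.
A = 2 and Z = 1 is ²H — a deuteron.

deuteron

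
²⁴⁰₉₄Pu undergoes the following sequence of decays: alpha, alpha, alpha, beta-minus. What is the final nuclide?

Ac-228

Start: (A, Z) = (240, 94).
After α: (236, 92).
After α: (232, 90).
After α: (228, 88).
After β⁻: (228, 89).
Z = 89 is actinium.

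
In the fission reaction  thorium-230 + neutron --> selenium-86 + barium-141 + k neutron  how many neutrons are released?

Conserve mass number: 231 = 86 + 141 + k, so k = 231 − 227 = 4.
Check atomic number: 90 = 34 + 56 + 0 = 90. ✓

4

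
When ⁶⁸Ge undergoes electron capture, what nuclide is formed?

Electron capture: mass number changes by +0, atomic number by -1.
A: 68 = 68; Z: 32 − 1 = 31.
Z = 31 is gallium, so the daughter is ⁶⁸Ga.

Ga-68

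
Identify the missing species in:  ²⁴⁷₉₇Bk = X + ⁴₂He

Conserve mass number: 247 = A + 4, so A = 243.
Conserve atomic number: 97 = Z + 2, so Z = 95.
Z = 95 is americium, so the species is ²⁴³₉₅Am.

Am-243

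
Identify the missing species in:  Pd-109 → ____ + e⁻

Ag-109

Conserve mass number: 109 = A + 0, so A = 109.
Conserve atomic number: 46 = Z − 1, so Z = 47.
Z = 47 is silver, so the species is Ag-109.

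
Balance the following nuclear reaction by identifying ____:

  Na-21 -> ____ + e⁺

Conserve mass number: 21 = A + 0, so A = 21.
Conserve atomic number: 11 = Z + 1, so Z = 10.
Z = 10 is neon, so the species is Ne-21.

Ne-21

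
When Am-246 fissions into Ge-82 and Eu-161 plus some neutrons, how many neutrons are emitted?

3

Conserve mass number: 246 = 82 + 161 + k, so k = 246 − 243 = 3.
Check atomic number: 95 = 32 + 63 + 0 = 95. ✓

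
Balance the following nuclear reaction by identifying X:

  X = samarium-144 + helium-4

Gd-148

Conserve mass number: A = 144 + 4, so A = 148.
Conserve atomic number: Z = 62 + 2, so Z = 64.
Z = 64 is gadolinium, so the species is gadolinium-148.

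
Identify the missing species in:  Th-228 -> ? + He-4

Conserve mass number: 228 = A + 4, so A = 224.
Conserve atomic number: 90 = Z + 2, so Z = 88.
Z = 88 is radium, so the species is Ra-224.

Ra-224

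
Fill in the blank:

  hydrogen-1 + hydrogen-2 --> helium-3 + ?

Conserve mass number: 1 + 2 = 3 + A, so A = 0.
Conserve atomic number: 1 + 1 = 2 + Z, so Z = 0.
A = 0 and Z = 0 is γ — a gamma ray.

gamma ray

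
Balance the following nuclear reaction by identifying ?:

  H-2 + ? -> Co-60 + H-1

Co-59

Conserve mass number: 2 + A = 60 + 1, so A = 59.
Conserve atomic number: 1 + Z = 27 + 1, so Z = 27.
Z = 27 is cobalt, so the species is Co-59.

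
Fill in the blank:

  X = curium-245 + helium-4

Cf-249

Conserve mass number: A = 245 + 4, so A = 249.
Conserve atomic number: Z = 96 + 2, so Z = 98.
Z = 98 is californium, so the species is californium-249.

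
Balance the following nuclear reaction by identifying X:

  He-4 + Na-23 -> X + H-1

Mg-26

Conserve mass number: 4 + 23 = A + 1, so A = 26.
Conserve atomic number: 2 + 11 = Z + 1, so Z = 12.
Z = 12 is magnesium, so the species is Mg-26.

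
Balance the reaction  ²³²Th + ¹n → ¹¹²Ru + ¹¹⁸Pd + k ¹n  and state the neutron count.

3

Conserve mass number: 233 = 112 + 118 + k, so k = 233 − 230 = 3.
Check atomic number: 90 = 44 + 46 + 0 = 90. ✓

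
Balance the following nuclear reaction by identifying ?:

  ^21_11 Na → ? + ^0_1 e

Ne-21

Conserve mass number: 21 = A + 0, so A = 21.
Conserve atomic number: 11 = Z + 1, so Z = 10.
Z = 10 is neon, so the species is ^21_10 Ne.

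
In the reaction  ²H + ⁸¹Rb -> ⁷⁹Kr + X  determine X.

Conserve mass number: 2 + 81 = 79 + A, so A = 4.
Conserve atomic number: 1 + 37 = 36 + Z, so Z = 2.
A = 4 and Z = 2 is ⁴He — an alpha particle.

alpha particle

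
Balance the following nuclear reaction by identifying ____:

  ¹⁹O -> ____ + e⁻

Conserve mass number: 19 = A + 0, so A = 19.
Conserve atomic number: 8 = Z − 1, so Z = 9.
Z = 9 is fluorine, so the species is ¹⁹F.

F-19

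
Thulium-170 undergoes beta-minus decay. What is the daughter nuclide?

Beta-minus decay: mass number changes by +0, atomic number by +1.
A: 170 = 170; Z: 69 + 1 = 70.
Z = 70 is ytterbium, so the daughter is ytterbium-170.

Yb-170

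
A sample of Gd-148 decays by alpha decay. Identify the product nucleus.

Sm-144

Alpha decay: mass number changes by -4, atomic number by -2.
A: 148 − 4 = 144; Z: 64 − 2 = 62.
Z = 62 is samarium, so the daughter is Sm-144.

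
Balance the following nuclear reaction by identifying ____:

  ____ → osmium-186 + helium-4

Pt-190

Conserve mass number: A = 186 + 4, so A = 190.
Conserve atomic number: Z = 76 + 2, so Z = 78.
Z = 78 is platinum, so the species is platinum-190.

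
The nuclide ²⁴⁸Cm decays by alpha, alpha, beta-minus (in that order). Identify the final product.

Start: (A, Z) = (248, 96).
After α: (244, 94).
After α: (240, 92).
After β⁻: (240, 93).
Z = 93 is neptunium.

Np-240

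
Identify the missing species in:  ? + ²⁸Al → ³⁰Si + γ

Conserve mass number: A + 28 = 30 + 0, so A = 2.
Conserve atomic number: Z + 13 = 14 + 0, so Z = 1.
A = 2 and Z = 1 is ²H — a deuteron.

deuteron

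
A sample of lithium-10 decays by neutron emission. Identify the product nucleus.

Neutron emission: mass number changes by -1, atomic number by +0.
A: 10 − 1 = 9; Z: 3 = 3.
Z = 3 is lithium, so the daughter is lithium-9.

Li-9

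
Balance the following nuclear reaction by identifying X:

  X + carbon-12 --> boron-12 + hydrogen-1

Conserve mass number: A + 12 = 12 + 1, so A = 1.
Conserve atomic number: Z + 6 = 5 + 1, so Z = 0.
A = 1 and Z = 0 is neutron — a neutron.

neutron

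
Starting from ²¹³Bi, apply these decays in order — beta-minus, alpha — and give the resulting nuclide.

Pb-209

Start: (A, Z) = (213, 83).
After β⁻: (213, 84).
After α: (209, 82).
Z = 82 is lead.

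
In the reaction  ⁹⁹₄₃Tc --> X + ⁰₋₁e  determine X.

Ru-99

Conserve mass number: 99 = A + 0, so A = 99.
Conserve atomic number: 43 = Z − 1, so Z = 44.
Z = 44 is ruthenium, so the species is ⁹⁹₄₄Ru.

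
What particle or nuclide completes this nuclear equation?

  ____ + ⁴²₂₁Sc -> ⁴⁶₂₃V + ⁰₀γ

alpha particle

Conserve mass number: A + 42 = 46 + 0, so A = 4.
Conserve atomic number: Z + 21 = 23 + 0, so Z = 2.
A = 4 and Z = 2 is ⁴₂He — an alpha particle.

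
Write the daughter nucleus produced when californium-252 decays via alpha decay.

Cm-248

Alpha decay: mass number changes by -4, atomic number by -2.
A: 252 − 4 = 248; Z: 98 − 2 = 96.
Z = 96 is curium, so the daughter is curium-248.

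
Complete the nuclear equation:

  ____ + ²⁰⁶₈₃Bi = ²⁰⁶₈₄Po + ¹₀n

Conserve mass number: A + 206 = 206 + 1, so A = 1.
Conserve atomic number: Z + 83 = 84 + 0, so Z = 1.
A = 1 and Z = 1 is ¹₁H — a proton.

proton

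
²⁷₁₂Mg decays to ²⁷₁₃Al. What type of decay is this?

beta-minus decay

ΔA = 27 − 27 = 0; ΔZ = 13 − 12 = +1.
A is unchanged and Z rises by 1 — a neutron has become a proton (β⁻ decay).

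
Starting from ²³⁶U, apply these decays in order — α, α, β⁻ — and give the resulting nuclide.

Start: (A, Z) = (236, 92).
After α: (232, 90).
After α: (228, 88).
After β⁻: (228, 89).
Z = 89 is actinium.

Ac-228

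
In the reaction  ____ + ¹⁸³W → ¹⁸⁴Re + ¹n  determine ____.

deuteron

Conserve mass number: A + 183 = 184 + 1, so A = 2.
Conserve atomic number: Z + 74 = 75 + 0, so Z = 1.
A = 2 and Z = 1 is ²H — a deuteron.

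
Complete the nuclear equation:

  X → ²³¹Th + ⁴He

Conserve mass number: A = 231 + 4, so A = 235.
Conserve atomic number: Z = 90 + 2, so Z = 92.
Z = 92 is uranium, so the species is ²³⁵U.

U-235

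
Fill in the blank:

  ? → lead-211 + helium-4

Conserve mass number: A = 211 + 4, so A = 215.
Conserve atomic number: Z = 82 + 2, so Z = 84.
Z = 84 is polonium, so the species is polonium-215.

Po-215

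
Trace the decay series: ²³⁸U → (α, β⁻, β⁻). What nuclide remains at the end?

Start: (A, Z) = (238, 92).
After α: (234, 90).
After β⁻: (234, 91).
After β⁻: (234, 92).
Z = 92 is uranium.

U-234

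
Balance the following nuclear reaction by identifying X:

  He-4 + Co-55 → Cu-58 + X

neutron

Conserve mass number: 4 + 55 = 58 + A, so A = 1.
Conserve atomic number: 2 + 27 = 29 + Z, so Z = 0.
A = 1 and Z = 0 is n — a neutron.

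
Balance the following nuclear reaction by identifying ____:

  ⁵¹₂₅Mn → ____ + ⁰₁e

Conserve mass number: 51 = A + 0, so A = 51.
Conserve atomic number: 25 = Z + 1, so Z = 24.
Z = 24 is chromium, so the species is ⁵¹₂₄Cr.

Cr-51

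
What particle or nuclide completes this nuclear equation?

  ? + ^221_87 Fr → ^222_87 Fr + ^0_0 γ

Conserve mass number: A + 221 = 222 + 0, so A = 1.
Conserve atomic number: Z + 87 = 87 + 0, so Z = 0.
A = 1 and Z = 0 is ^1_0 n — a neutron.

neutron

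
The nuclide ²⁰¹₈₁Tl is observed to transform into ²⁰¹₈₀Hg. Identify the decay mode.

beta-plus decay or electron capture

ΔA = 201 − 201 = 0; ΔZ = 80 − 81 = -1.
A is unchanged and Z drops by 1 — a proton has become a neutron (β⁺ emission or electron capture).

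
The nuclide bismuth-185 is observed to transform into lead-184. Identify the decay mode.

proton emission

ΔA = 184 − 185 = -1; ΔZ = 82 − 83 = -1.
A drops by 1 and Z drops by 1 — a proton was emitted.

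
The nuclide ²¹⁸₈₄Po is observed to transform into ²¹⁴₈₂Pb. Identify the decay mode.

ΔA = 214 − 218 = -4; ΔZ = 82 − 84 = -2.
A drops by 4 and Z drops by 2 — the signature of alpha emission.

alpha decay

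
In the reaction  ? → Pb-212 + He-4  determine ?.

Po-216

Conserve mass number: A = 212 + 4, so A = 216.
Conserve atomic number: Z = 82 + 2, so Z = 84.
Z = 84 is polonium, so the species is Po-216.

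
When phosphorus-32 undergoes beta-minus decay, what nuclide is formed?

S-32

Beta-minus decay: mass number changes by +0, atomic number by +1.
A: 32 = 32; Z: 15 + 1 = 16.
Z = 16 is sulfur, so the daughter is sulfur-32.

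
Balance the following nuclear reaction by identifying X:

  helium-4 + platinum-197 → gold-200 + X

proton

Conserve mass number: 4 + 197 = 200 + A, so A = 1.
Conserve atomic number: 2 + 78 = 79 + Z, so Z = 1.
A = 1 and Z = 1 is hydrogen-1 — a proton.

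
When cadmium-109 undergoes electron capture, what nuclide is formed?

Electron capture: mass number changes by +0, atomic number by -1.
A: 109 = 109; Z: 48 − 1 = 47.
Z = 47 is silver, so the daughter is silver-109.

Ag-109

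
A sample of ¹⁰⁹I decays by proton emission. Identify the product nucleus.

Te-108

Proton emission: mass number changes by -1, atomic number by -1.
A: 109 − 1 = 108; Z: 53 − 1 = 52.
Z = 52 is tellurium, so the daughter is ¹⁰⁸Te.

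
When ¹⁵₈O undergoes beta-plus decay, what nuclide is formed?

N-15

Beta-plus decay: mass number changes by +0, atomic number by -1.
A: 15 = 15; Z: 8 − 1 = 7.
Z = 7 is nitrogen, so the daughter is ¹⁵₇N.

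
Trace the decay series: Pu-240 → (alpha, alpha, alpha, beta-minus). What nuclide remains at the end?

Ac-228

Start: (A, Z) = (240, 94).
After α: (236, 92).
After α: (232, 90).
After α: (228, 88).
After β⁻: (228, 89).
Z = 89 is actinium.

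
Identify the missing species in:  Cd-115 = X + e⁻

In-115

Conserve mass number: 115 = A + 0, so A = 115.
Conserve atomic number: 48 = Z − 1, so Z = 49.
Z = 49 is indium, so the species is In-115.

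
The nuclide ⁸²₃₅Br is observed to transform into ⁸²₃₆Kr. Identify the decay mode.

beta-minus decay

ΔA = 82 − 82 = 0; ΔZ = 36 − 35 = +1.
A is unchanged and Z rises by 1 — a neutron has become a proton (β⁻ decay).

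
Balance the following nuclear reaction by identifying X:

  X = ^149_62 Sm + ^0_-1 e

Conserve mass number: A = 149 + 0, so A = 149.
Conserve atomic number: Z = 62 − 1, so Z = 61.
Z = 61 is promethium, so the species is ^149_61 Pm.

Pm-149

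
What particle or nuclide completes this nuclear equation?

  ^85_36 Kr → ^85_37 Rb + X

beta-minus particle

Conserve mass number: 85 = 85 + A, so A = 0.
Conserve atomic number: 36 = 37 + Z, so Z = -1.
A = 0 and Z = -1 is ^0_-1 e — a beta-minus particle.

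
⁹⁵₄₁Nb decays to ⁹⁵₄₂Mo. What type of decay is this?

beta-minus decay

ΔA = 95 − 95 = 0; ΔZ = 42 − 41 = +1.
A is unchanged and Z rises by 1 — a neutron has become a proton (β⁻ decay).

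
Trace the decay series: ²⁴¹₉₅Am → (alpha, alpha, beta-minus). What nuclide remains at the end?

U-233

Start: (A, Z) = (241, 95).
After α: (237, 93).
After α: (233, 91).
After β⁻: (233, 92).
Z = 92 is uranium.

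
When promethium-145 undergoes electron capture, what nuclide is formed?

Electron capture: mass number changes by +0, atomic number by -1.
A: 145 = 145; Z: 61 − 1 = 60.
Z = 60 is neodymium, so the daughter is neodymium-145.

Nd-145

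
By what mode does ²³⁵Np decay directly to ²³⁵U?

beta-plus decay or electron capture

ΔA = 235 − 235 = 0; ΔZ = 92 − 93 = -1.
A is unchanged and Z drops by 1 — a proton has become a neutron (β⁺ emission or electron capture).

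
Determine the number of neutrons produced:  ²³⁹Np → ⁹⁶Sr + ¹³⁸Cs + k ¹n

Conserve mass number: 239 = 96 + 138 + k, so k = 239 − 234 = 5.
Check atomic number: 93 = 38 + 55 + 0 = 93. ✓

5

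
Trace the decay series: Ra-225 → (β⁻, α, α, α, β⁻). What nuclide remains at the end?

Po-213

Start: (A, Z) = (225, 88).
After β⁻: (225, 89).
After α: (221, 87).
After α: (217, 85).
After α: (213, 83).
After β⁻: (213, 84).
Z = 84 is polonium.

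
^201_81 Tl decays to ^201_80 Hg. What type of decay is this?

beta-plus decay or electron capture

ΔA = 201 − 201 = 0; ΔZ = 80 − 81 = -1.
A is unchanged and Z drops by 1 — a proton has become a neutron (β⁺ emission or electron capture).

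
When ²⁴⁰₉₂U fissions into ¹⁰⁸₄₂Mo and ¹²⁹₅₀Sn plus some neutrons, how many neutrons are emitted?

Conserve mass number: 240 = 108 + 129 + k, so k = 240 − 237 = 3.
Check atomic number: 92 = 42 + 50 + 0 = 92. ✓

3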